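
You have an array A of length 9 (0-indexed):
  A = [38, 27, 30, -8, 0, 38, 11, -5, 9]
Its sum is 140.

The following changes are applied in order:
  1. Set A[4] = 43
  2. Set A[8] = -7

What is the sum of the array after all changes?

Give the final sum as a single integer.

Initial sum: 140
Change 1: A[4] 0 -> 43, delta = 43, sum = 183
Change 2: A[8] 9 -> -7, delta = -16, sum = 167

Answer: 167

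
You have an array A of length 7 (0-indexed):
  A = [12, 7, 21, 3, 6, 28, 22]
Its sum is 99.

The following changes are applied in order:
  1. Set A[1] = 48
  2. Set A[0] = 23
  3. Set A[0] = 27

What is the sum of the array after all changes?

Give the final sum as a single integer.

Answer: 155

Derivation:
Initial sum: 99
Change 1: A[1] 7 -> 48, delta = 41, sum = 140
Change 2: A[0] 12 -> 23, delta = 11, sum = 151
Change 3: A[0] 23 -> 27, delta = 4, sum = 155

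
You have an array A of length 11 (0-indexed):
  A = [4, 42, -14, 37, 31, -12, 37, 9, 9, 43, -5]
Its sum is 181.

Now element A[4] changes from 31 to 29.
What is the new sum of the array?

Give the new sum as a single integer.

Old value at index 4: 31
New value at index 4: 29
Delta = 29 - 31 = -2
New sum = old_sum + delta = 181 + (-2) = 179

Answer: 179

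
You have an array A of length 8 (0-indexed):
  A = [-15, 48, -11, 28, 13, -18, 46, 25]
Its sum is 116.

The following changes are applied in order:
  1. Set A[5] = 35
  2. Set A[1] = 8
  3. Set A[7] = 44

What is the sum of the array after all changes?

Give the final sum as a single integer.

Initial sum: 116
Change 1: A[5] -18 -> 35, delta = 53, sum = 169
Change 2: A[1] 48 -> 8, delta = -40, sum = 129
Change 3: A[7] 25 -> 44, delta = 19, sum = 148

Answer: 148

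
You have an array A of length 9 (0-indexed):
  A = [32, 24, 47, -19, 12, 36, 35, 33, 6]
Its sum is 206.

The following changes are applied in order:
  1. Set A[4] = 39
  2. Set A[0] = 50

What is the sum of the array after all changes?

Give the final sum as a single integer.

Initial sum: 206
Change 1: A[4] 12 -> 39, delta = 27, sum = 233
Change 2: A[0] 32 -> 50, delta = 18, sum = 251

Answer: 251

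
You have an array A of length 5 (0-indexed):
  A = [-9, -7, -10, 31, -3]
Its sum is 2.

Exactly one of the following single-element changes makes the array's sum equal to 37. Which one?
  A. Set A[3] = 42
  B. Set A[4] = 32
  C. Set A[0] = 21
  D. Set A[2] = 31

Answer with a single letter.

Answer: B

Derivation:
Option A: A[3] 31->42, delta=11, new_sum=2+(11)=13
Option B: A[4] -3->32, delta=35, new_sum=2+(35)=37 <-- matches target
Option C: A[0] -9->21, delta=30, new_sum=2+(30)=32
Option D: A[2] -10->31, delta=41, new_sum=2+(41)=43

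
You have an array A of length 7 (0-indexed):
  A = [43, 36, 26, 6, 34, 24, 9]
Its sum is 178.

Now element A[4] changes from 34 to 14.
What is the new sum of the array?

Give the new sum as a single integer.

Answer: 158

Derivation:
Old value at index 4: 34
New value at index 4: 14
Delta = 14 - 34 = -20
New sum = old_sum + delta = 178 + (-20) = 158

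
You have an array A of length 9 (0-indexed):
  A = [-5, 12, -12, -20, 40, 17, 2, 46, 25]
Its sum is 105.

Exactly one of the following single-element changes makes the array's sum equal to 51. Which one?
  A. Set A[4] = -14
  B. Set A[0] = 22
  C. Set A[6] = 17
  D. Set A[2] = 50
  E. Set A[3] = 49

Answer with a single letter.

Option A: A[4] 40->-14, delta=-54, new_sum=105+(-54)=51 <-- matches target
Option B: A[0] -5->22, delta=27, new_sum=105+(27)=132
Option C: A[6] 2->17, delta=15, new_sum=105+(15)=120
Option D: A[2] -12->50, delta=62, new_sum=105+(62)=167
Option E: A[3] -20->49, delta=69, new_sum=105+(69)=174

Answer: A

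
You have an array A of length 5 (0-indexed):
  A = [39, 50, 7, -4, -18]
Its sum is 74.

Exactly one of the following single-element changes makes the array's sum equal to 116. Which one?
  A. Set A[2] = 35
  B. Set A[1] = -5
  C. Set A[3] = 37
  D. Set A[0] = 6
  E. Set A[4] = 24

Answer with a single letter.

Option A: A[2] 7->35, delta=28, new_sum=74+(28)=102
Option B: A[1] 50->-5, delta=-55, new_sum=74+(-55)=19
Option C: A[3] -4->37, delta=41, new_sum=74+(41)=115
Option D: A[0] 39->6, delta=-33, new_sum=74+(-33)=41
Option E: A[4] -18->24, delta=42, new_sum=74+(42)=116 <-- matches target

Answer: E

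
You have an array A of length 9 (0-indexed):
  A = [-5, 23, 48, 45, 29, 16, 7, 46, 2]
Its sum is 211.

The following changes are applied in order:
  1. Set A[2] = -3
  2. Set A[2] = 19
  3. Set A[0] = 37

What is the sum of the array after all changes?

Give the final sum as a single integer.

Initial sum: 211
Change 1: A[2] 48 -> -3, delta = -51, sum = 160
Change 2: A[2] -3 -> 19, delta = 22, sum = 182
Change 3: A[0] -5 -> 37, delta = 42, sum = 224

Answer: 224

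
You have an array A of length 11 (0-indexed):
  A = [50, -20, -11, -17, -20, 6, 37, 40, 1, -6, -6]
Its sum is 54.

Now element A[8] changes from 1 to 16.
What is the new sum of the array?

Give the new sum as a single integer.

Old value at index 8: 1
New value at index 8: 16
Delta = 16 - 1 = 15
New sum = old_sum + delta = 54 + (15) = 69

Answer: 69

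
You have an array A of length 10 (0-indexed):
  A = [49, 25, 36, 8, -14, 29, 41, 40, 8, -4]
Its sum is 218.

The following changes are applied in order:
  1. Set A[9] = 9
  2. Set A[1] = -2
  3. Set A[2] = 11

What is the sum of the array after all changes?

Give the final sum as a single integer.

Initial sum: 218
Change 1: A[9] -4 -> 9, delta = 13, sum = 231
Change 2: A[1] 25 -> -2, delta = -27, sum = 204
Change 3: A[2] 36 -> 11, delta = -25, sum = 179

Answer: 179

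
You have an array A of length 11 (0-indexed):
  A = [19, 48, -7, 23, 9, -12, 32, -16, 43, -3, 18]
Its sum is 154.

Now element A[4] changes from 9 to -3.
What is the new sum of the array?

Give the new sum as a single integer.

Old value at index 4: 9
New value at index 4: -3
Delta = -3 - 9 = -12
New sum = old_sum + delta = 154 + (-12) = 142

Answer: 142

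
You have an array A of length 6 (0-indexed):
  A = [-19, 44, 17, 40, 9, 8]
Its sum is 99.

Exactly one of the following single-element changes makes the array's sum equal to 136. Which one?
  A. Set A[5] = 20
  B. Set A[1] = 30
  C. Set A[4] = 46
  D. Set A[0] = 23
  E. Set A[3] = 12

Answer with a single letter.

Option A: A[5] 8->20, delta=12, new_sum=99+(12)=111
Option B: A[1] 44->30, delta=-14, new_sum=99+(-14)=85
Option C: A[4] 9->46, delta=37, new_sum=99+(37)=136 <-- matches target
Option D: A[0] -19->23, delta=42, new_sum=99+(42)=141
Option E: A[3] 40->12, delta=-28, new_sum=99+(-28)=71

Answer: C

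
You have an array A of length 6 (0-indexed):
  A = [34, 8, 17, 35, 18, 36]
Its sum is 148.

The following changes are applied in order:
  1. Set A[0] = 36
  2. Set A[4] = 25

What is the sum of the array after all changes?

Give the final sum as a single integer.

Initial sum: 148
Change 1: A[0] 34 -> 36, delta = 2, sum = 150
Change 2: A[4] 18 -> 25, delta = 7, sum = 157

Answer: 157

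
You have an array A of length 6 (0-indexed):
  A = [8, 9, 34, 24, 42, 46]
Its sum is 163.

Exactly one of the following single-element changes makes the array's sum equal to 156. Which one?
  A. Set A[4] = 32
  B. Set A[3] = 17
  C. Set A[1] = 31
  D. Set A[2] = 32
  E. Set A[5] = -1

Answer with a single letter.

Answer: B

Derivation:
Option A: A[4] 42->32, delta=-10, new_sum=163+(-10)=153
Option B: A[3] 24->17, delta=-7, new_sum=163+(-7)=156 <-- matches target
Option C: A[1] 9->31, delta=22, new_sum=163+(22)=185
Option D: A[2] 34->32, delta=-2, new_sum=163+(-2)=161
Option E: A[5] 46->-1, delta=-47, new_sum=163+(-47)=116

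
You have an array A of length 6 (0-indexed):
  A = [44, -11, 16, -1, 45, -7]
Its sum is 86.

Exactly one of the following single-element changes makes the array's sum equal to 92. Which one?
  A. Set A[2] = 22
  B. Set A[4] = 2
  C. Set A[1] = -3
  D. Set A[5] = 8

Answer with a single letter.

Answer: A

Derivation:
Option A: A[2] 16->22, delta=6, new_sum=86+(6)=92 <-- matches target
Option B: A[4] 45->2, delta=-43, new_sum=86+(-43)=43
Option C: A[1] -11->-3, delta=8, new_sum=86+(8)=94
Option D: A[5] -7->8, delta=15, new_sum=86+(15)=101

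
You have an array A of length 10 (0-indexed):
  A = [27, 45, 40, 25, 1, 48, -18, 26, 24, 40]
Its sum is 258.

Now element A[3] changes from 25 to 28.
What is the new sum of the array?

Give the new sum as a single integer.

Answer: 261

Derivation:
Old value at index 3: 25
New value at index 3: 28
Delta = 28 - 25 = 3
New sum = old_sum + delta = 258 + (3) = 261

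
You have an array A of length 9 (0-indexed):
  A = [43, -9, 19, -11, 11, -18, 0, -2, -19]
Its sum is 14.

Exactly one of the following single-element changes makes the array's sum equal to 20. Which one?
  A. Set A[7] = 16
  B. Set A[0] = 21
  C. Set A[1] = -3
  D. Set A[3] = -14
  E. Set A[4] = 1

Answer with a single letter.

Answer: C

Derivation:
Option A: A[7] -2->16, delta=18, new_sum=14+(18)=32
Option B: A[0] 43->21, delta=-22, new_sum=14+(-22)=-8
Option C: A[1] -9->-3, delta=6, new_sum=14+(6)=20 <-- matches target
Option D: A[3] -11->-14, delta=-3, new_sum=14+(-3)=11
Option E: A[4] 11->1, delta=-10, new_sum=14+(-10)=4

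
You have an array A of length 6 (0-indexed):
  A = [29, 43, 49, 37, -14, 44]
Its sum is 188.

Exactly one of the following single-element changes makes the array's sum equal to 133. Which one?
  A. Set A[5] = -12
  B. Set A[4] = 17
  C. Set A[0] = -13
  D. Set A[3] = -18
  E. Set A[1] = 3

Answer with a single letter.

Option A: A[5] 44->-12, delta=-56, new_sum=188+(-56)=132
Option B: A[4] -14->17, delta=31, new_sum=188+(31)=219
Option C: A[0] 29->-13, delta=-42, new_sum=188+(-42)=146
Option D: A[3] 37->-18, delta=-55, new_sum=188+(-55)=133 <-- matches target
Option E: A[1] 43->3, delta=-40, new_sum=188+(-40)=148

Answer: D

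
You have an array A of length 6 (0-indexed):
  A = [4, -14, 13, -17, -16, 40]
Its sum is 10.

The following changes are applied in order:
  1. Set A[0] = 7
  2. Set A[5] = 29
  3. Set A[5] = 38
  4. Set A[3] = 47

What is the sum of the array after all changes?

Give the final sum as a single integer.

Initial sum: 10
Change 1: A[0] 4 -> 7, delta = 3, sum = 13
Change 2: A[5] 40 -> 29, delta = -11, sum = 2
Change 3: A[5] 29 -> 38, delta = 9, sum = 11
Change 4: A[3] -17 -> 47, delta = 64, sum = 75

Answer: 75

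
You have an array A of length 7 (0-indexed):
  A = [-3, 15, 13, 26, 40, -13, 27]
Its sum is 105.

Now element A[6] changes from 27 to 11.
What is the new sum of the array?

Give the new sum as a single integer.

Answer: 89

Derivation:
Old value at index 6: 27
New value at index 6: 11
Delta = 11 - 27 = -16
New sum = old_sum + delta = 105 + (-16) = 89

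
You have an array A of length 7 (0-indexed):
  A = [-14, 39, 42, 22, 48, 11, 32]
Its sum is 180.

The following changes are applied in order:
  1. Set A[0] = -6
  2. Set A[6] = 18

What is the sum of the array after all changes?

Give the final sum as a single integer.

Answer: 174

Derivation:
Initial sum: 180
Change 1: A[0] -14 -> -6, delta = 8, sum = 188
Change 2: A[6] 32 -> 18, delta = -14, sum = 174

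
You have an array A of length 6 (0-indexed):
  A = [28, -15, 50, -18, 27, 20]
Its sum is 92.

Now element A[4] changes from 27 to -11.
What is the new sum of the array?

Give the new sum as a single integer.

Old value at index 4: 27
New value at index 4: -11
Delta = -11 - 27 = -38
New sum = old_sum + delta = 92 + (-38) = 54

Answer: 54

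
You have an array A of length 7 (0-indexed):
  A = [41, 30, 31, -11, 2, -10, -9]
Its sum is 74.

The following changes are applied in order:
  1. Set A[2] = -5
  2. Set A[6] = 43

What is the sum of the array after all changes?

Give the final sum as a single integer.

Answer: 90

Derivation:
Initial sum: 74
Change 1: A[2] 31 -> -5, delta = -36, sum = 38
Change 2: A[6] -9 -> 43, delta = 52, sum = 90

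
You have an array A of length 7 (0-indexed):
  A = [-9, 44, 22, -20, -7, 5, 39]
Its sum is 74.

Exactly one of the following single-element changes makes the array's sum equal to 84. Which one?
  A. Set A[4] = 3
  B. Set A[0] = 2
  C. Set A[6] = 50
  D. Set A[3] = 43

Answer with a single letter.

Option A: A[4] -7->3, delta=10, new_sum=74+(10)=84 <-- matches target
Option B: A[0] -9->2, delta=11, new_sum=74+(11)=85
Option C: A[6] 39->50, delta=11, new_sum=74+(11)=85
Option D: A[3] -20->43, delta=63, new_sum=74+(63)=137

Answer: A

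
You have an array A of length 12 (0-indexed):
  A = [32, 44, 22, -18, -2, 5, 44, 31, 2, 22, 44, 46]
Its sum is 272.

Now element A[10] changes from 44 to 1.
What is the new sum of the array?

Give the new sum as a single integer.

Old value at index 10: 44
New value at index 10: 1
Delta = 1 - 44 = -43
New sum = old_sum + delta = 272 + (-43) = 229

Answer: 229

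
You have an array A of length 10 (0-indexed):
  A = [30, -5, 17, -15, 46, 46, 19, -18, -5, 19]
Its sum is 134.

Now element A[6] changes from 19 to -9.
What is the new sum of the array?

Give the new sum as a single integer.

Old value at index 6: 19
New value at index 6: -9
Delta = -9 - 19 = -28
New sum = old_sum + delta = 134 + (-28) = 106

Answer: 106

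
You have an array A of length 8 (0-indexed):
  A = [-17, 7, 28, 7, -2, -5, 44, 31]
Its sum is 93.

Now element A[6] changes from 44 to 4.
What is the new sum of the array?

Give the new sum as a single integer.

Old value at index 6: 44
New value at index 6: 4
Delta = 4 - 44 = -40
New sum = old_sum + delta = 93 + (-40) = 53

Answer: 53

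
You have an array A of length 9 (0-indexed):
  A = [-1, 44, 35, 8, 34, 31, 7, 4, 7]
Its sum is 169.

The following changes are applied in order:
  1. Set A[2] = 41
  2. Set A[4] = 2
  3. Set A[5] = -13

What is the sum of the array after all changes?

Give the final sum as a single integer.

Initial sum: 169
Change 1: A[2] 35 -> 41, delta = 6, sum = 175
Change 2: A[4] 34 -> 2, delta = -32, sum = 143
Change 3: A[5] 31 -> -13, delta = -44, sum = 99

Answer: 99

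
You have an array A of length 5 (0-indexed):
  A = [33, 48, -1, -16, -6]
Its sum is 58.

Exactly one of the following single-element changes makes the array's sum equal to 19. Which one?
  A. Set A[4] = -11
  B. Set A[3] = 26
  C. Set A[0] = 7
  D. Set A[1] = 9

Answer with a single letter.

Answer: D

Derivation:
Option A: A[4] -6->-11, delta=-5, new_sum=58+(-5)=53
Option B: A[3] -16->26, delta=42, new_sum=58+(42)=100
Option C: A[0] 33->7, delta=-26, new_sum=58+(-26)=32
Option D: A[1] 48->9, delta=-39, new_sum=58+(-39)=19 <-- matches target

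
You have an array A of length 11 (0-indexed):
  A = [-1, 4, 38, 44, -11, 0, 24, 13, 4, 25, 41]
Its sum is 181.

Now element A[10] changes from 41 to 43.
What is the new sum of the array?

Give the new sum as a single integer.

Answer: 183

Derivation:
Old value at index 10: 41
New value at index 10: 43
Delta = 43 - 41 = 2
New sum = old_sum + delta = 181 + (2) = 183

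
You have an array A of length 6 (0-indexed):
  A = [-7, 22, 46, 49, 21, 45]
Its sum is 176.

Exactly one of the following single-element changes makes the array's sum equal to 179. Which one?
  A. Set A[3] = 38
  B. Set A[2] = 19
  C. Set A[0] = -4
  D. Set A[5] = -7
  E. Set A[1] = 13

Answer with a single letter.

Option A: A[3] 49->38, delta=-11, new_sum=176+(-11)=165
Option B: A[2] 46->19, delta=-27, new_sum=176+(-27)=149
Option C: A[0] -7->-4, delta=3, new_sum=176+(3)=179 <-- matches target
Option D: A[5] 45->-7, delta=-52, new_sum=176+(-52)=124
Option E: A[1] 22->13, delta=-9, new_sum=176+(-9)=167

Answer: C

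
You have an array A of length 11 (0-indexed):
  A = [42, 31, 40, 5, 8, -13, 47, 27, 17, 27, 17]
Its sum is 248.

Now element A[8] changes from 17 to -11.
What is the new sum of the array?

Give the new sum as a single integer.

Answer: 220

Derivation:
Old value at index 8: 17
New value at index 8: -11
Delta = -11 - 17 = -28
New sum = old_sum + delta = 248 + (-28) = 220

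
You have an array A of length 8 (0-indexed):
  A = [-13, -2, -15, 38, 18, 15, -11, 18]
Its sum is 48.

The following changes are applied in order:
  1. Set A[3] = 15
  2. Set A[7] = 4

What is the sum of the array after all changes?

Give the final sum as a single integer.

Answer: 11

Derivation:
Initial sum: 48
Change 1: A[3] 38 -> 15, delta = -23, sum = 25
Change 2: A[7] 18 -> 4, delta = -14, sum = 11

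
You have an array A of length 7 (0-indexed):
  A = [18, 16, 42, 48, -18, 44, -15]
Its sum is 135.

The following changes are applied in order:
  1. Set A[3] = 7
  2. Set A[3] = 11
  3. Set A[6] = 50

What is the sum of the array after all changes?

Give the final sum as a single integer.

Answer: 163

Derivation:
Initial sum: 135
Change 1: A[3] 48 -> 7, delta = -41, sum = 94
Change 2: A[3] 7 -> 11, delta = 4, sum = 98
Change 3: A[6] -15 -> 50, delta = 65, sum = 163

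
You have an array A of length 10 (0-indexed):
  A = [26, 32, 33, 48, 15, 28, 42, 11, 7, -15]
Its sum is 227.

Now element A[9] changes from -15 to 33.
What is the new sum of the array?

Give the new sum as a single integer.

Answer: 275

Derivation:
Old value at index 9: -15
New value at index 9: 33
Delta = 33 - -15 = 48
New sum = old_sum + delta = 227 + (48) = 275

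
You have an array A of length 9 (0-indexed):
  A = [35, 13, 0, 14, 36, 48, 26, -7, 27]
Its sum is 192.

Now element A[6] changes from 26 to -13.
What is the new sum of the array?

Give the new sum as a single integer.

Old value at index 6: 26
New value at index 6: -13
Delta = -13 - 26 = -39
New sum = old_sum + delta = 192 + (-39) = 153

Answer: 153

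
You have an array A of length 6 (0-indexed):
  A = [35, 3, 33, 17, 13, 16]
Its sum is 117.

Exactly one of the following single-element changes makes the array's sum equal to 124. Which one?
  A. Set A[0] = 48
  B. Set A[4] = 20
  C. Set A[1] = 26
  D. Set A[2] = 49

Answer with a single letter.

Answer: B

Derivation:
Option A: A[0] 35->48, delta=13, new_sum=117+(13)=130
Option B: A[4] 13->20, delta=7, new_sum=117+(7)=124 <-- matches target
Option C: A[1] 3->26, delta=23, new_sum=117+(23)=140
Option D: A[2] 33->49, delta=16, new_sum=117+(16)=133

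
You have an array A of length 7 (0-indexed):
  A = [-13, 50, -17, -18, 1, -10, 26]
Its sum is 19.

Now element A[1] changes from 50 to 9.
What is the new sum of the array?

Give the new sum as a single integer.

Answer: -22

Derivation:
Old value at index 1: 50
New value at index 1: 9
Delta = 9 - 50 = -41
New sum = old_sum + delta = 19 + (-41) = -22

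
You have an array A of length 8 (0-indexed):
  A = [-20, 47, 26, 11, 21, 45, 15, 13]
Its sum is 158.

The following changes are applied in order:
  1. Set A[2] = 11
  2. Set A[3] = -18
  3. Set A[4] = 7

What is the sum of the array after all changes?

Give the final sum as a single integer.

Answer: 100

Derivation:
Initial sum: 158
Change 1: A[2] 26 -> 11, delta = -15, sum = 143
Change 2: A[3] 11 -> -18, delta = -29, sum = 114
Change 3: A[4] 21 -> 7, delta = -14, sum = 100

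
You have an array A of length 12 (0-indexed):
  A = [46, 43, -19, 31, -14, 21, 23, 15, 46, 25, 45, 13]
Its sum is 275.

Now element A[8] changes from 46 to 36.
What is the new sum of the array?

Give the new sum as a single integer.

Old value at index 8: 46
New value at index 8: 36
Delta = 36 - 46 = -10
New sum = old_sum + delta = 275 + (-10) = 265

Answer: 265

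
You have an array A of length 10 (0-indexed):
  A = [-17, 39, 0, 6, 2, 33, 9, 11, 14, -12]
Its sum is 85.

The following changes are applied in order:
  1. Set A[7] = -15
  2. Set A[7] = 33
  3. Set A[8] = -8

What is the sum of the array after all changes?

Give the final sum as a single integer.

Initial sum: 85
Change 1: A[7] 11 -> -15, delta = -26, sum = 59
Change 2: A[7] -15 -> 33, delta = 48, sum = 107
Change 3: A[8] 14 -> -8, delta = -22, sum = 85

Answer: 85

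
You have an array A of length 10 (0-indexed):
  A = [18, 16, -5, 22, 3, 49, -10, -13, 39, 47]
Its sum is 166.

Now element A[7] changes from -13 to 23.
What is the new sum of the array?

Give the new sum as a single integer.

Old value at index 7: -13
New value at index 7: 23
Delta = 23 - -13 = 36
New sum = old_sum + delta = 166 + (36) = 202

Answer: 202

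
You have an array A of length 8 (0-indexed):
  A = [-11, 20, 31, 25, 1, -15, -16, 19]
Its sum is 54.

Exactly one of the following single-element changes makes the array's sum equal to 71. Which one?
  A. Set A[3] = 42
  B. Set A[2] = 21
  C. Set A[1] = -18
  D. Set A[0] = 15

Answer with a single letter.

Option A: A[3] 25->42, delta=17, new_sum=54+(17)=71 <-- matches target
Option B: A[2] 31->21, delta=-10, new_sum=54+(-10)=44
Option C: A[1] 20->-18, delta=-38, new_sum=54+(-38)=16
Option D: A[0] -11->15, delta=26, new_sum=54+(26)=80

Answer: A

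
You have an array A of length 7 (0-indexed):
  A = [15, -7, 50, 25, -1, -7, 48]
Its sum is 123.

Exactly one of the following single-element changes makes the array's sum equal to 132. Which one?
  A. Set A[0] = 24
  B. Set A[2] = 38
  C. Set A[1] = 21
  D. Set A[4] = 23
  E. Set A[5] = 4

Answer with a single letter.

Option A: A[0] 15->24, delta=9, new_sum=123+(9)=132 <-- matches target
Option B: A[2] 50->38, delta=-12, new_sum=123+(-12)=111
Option C: A[1] -7->21, delta=28, new_sum=123+(28)=151
Option D: A[4] -1->23, delta=24, new_sum=123+(24)=147
Option E: A[5] -7->4, delta=11, new_sum=123+(11)=134

Answer: A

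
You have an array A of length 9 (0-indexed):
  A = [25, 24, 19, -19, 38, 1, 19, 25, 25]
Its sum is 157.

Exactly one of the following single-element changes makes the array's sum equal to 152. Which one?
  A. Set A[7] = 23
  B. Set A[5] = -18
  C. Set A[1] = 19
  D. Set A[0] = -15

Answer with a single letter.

Option A: A[7] 25->23, delta=-2, new_sum=157+(-2)=155
Option B: A[5] 1->-18, delta=-19, new_sum=157+(-19)=138
Option C: A[1] 24->19, delta=-5, new_sum=157+(-5)=152 <-- matches target
Option D: A[0] 25->-15, delta=-40, new_sum=157+(-40)=117

Answer: C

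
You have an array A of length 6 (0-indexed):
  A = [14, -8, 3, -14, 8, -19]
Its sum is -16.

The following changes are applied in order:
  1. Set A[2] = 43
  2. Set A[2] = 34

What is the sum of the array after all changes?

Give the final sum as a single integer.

Answer: 15

Derivation:
Initial sum: -16
Change 1: A[2] 3 -> 43, delta = 40, sum = 24
Change 2: A[2] 43 -> 34, delta = -9, sum = 15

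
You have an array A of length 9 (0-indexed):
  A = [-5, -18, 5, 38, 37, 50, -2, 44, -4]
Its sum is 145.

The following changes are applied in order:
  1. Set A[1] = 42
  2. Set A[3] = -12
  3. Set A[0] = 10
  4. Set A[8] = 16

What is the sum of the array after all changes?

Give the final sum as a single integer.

Initial sum: 145
Change 1: A[1] -18 -> 42, delta = 60, sum = 205
Change 2: A[3] 38 -> -12, delta = -50, sum = 155
Change 3: A[0] -5 -> 10, delta = 15, sum = 170
Change 4: A[8] -4 -> 16, delta = 20, sum = 190

Answer: 190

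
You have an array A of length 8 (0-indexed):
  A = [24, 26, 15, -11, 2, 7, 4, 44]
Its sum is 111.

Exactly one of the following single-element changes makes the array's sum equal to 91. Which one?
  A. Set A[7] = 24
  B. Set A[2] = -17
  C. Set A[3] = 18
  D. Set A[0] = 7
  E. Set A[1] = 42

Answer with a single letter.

Option A: A[7] 44->24, delta=-20, new_sum=111+(-20)=91 <-- matches target
Option B: A[2] 15->-17, delta=-32, new_sum=111+(-32)=79
Option C: A[3] -11->18, delta=29, new_sum=111+(29)=140
Option D: A[0] 24->7, delta=-17, new_sum=111+(-17)=94
Option E: A[1] 26->42, delta=16, new_sum=111+(16)=127

Answer: A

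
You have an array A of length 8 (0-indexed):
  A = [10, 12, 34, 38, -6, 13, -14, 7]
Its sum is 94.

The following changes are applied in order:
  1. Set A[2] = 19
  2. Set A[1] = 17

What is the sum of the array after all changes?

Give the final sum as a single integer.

Initial sum: 94
Change 1: A[2] 34 -> 19, delta = -15, sum = 79
Change 2: A[1] 12 -> 17, delta = 5, sum = 84

Answer: 84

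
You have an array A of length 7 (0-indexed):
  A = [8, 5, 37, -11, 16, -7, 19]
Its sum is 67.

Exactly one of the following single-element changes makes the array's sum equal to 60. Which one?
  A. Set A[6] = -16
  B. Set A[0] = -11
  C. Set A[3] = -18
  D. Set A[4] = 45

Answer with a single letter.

Option A: A[6] 19->-16, delta=-35, new_sum=67+(-35)=32
Option B: A[0] 8->-11, delta=-19, new_sum=67+(-19)=48
Option C: A[3] -11->-18, delta=-7, new_sum=67+(-7)=60 <-- matches target
Option D: A[4] 16->45, delta=29, new_sum=67+(29)=96

Answer: C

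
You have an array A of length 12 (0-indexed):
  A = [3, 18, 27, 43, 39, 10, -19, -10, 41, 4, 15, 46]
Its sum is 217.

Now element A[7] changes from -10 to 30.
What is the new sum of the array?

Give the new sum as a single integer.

Old value at index 7: -10
New value at index 7: 30
Delta = 30 - -10 = 40
New sum = old_sum + delta = 217 + (40) = 257

Answer: 257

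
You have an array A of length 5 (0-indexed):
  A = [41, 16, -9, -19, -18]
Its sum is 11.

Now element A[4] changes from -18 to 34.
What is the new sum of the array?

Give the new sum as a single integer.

Old value at index 4: -18
New value at index 4: 34
Delta = 34 - -18 = 52
New sum = old_sum + delta = 11 + (52) = 63

Answer: 63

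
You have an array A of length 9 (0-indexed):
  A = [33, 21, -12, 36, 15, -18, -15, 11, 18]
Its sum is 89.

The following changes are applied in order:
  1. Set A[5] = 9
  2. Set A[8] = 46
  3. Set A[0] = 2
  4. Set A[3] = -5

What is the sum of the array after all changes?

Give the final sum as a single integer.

Initial sum: 89
Change 1: A[5] -18 -> 9, delta = 27, sum = 116
Change 2: A[8] 18 -> 46, delta = 28, sum = 144
Change 3: A[0] 33 -> 2, delta = -31, sum = 113
Change 4: A[3] 36 -> -5, delta = -41, sum = 72

Answer: 72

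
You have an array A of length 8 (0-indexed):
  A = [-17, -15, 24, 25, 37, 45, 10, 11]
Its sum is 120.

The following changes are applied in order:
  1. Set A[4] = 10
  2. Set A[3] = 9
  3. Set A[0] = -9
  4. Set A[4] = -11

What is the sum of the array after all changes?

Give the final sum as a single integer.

Initial sum: 120
Change 1: A[4] 37 -> 10, delta = -27, sum = 93
Change 2: A[3] 25 -> 9, delta = -16, sum = 77
Change 3: A[0] -17 -> -9, delta = 8, sum = 85
Change 4: A[4] 10 -> -11, delta = -21, sum = 64

Answer: 64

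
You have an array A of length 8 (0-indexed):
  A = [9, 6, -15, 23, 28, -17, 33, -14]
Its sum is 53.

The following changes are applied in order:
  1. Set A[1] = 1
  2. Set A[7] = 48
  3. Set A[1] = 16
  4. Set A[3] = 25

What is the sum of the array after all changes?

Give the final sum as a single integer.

Initial sum: 53
Change 1: A[1] 6 -> 1, delta = -5, sum = 48
Change 2: A[7] -14 -> 48, delta = 62, sum = 110
Change 3: A[1] 1 -> 16, delta = 15, sum = 125
Change 4: A[3] 23 -> 25, delta = 2, sum = 127

Answer: 127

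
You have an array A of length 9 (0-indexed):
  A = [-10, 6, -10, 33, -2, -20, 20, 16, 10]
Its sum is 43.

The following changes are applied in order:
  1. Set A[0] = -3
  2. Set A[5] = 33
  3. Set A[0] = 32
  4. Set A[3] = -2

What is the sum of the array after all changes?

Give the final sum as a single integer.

Initial sum: 43
Change 1: A[0] -10 -> -3, delta = 7, sum = 50
Change 2: A[5] -20 -> 33, delta = 53, sum = 103
Change 3: A[0] -3 -> 32, delta = 35, sum = 138
Change 4: A[3] 33 -> -2, delta = -35, sum = 103

Answer: 103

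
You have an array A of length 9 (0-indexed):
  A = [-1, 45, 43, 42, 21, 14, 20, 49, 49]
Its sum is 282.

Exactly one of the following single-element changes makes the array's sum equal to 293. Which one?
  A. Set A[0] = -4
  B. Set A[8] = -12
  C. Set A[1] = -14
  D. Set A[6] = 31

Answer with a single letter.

Option A: A[0] -1->-4, delta=-3, new_sum=282+(-3)=279
Option B: A[8] 49->-12, delta=-61, new_sum=282+(-61)=221
Option C: A[1] 45->-14, delta=-59, new_sum=282+(-59)=223
Option D: A[6] 20->31, delta=11, new_sum=282+(11)=293 <-- matches target

Answer: D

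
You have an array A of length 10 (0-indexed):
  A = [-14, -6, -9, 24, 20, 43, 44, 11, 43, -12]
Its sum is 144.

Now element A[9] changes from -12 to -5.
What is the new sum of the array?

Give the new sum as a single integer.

Answer: 151

Derivation:
Old value at index 9: -12
New value at index 9: -5
Delta = -5 - -12 = 7
New sum = old_sum + delta = 144 + (7) = 151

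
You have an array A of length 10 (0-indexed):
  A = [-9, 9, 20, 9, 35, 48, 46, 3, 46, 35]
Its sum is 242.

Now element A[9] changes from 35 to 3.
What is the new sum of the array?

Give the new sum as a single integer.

Answer: 210

Derivation:
Old value at index 9: 35
New value at index 9: 3
Delta = 3 - 35 = -32
New sum = old_sum + delta = 242 + (-32) = 210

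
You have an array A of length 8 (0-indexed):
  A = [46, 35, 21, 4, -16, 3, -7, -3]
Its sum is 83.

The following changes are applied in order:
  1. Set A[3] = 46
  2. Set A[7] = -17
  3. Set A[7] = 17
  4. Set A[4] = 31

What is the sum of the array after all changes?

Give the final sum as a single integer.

Initial sum: 83
Change 1: A[3] 4 -> 46, delta = 42, sum = 125
Change 2: A[7] -3 -> -17, delta = -14, sum = 111
Change 3: A[7] -17 -> 17, delta = 34, sum = 145
Change 4: A[4] -16 -> 31, delta = 47, sum = 192

Answer: 192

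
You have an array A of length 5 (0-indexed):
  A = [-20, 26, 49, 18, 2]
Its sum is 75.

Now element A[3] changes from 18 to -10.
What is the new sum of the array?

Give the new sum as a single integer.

Old value at index 3: 18
New value at index 3: -10
Delta = -10 - 18 = -28
New sum = old_sum + delta = 75 + (-28) = 47

Answer: 47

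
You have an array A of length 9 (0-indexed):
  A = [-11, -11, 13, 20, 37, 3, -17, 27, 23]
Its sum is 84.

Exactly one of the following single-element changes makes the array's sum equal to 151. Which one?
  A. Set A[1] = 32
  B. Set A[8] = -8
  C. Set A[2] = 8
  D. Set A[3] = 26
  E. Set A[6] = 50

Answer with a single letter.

Answer: E

Derivation:
Option A: A[1] -11->32, delta=43, new_sum=84+(43)=127
Option B: A[8] 23->-8, delta=-31, new_sum=84+(-31)=53
Option C: A[2] 13->8, delta=-5, new_sum=84+(-5)=79
Option D: A[3] 20->26, delta=6, new_sum=84+(6)=90
Option E: A[6] -17->50, delta=67, new_sum=84+(67)=151 <-- matches target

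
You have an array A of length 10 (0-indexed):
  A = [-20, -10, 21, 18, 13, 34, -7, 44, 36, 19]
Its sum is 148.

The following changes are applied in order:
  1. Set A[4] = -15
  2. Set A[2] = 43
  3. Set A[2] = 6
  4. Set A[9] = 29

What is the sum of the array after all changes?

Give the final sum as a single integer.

Initial sum: 148
Change 1: A[4] 13 -> -15, delta = -28, sum = 120
Change 2: A[2] 21 -> 43, delta = 22, sum = 142
Change 3: A[2] 43 -> 6, delta = -37, sum = 105
Change 4: A[9] 19 -> 29, delta = 10, sum = 115

Answer: 115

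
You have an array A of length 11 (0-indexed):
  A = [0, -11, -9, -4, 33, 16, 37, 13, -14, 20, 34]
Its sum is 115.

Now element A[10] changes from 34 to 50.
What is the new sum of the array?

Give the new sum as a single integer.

Answer: 131

Derivation:
Old value at index 10: 34
New value at index 10: 50
Delta = 50 - 34 = 16
New sum = old_sum + delta = 115 + (16) = 131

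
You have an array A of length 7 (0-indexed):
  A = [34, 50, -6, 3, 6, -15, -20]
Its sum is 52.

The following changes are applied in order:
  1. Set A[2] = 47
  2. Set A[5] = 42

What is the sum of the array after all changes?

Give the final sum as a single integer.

Initial sum: 52
Change 1: A[2] -6 -> 47, delta = 53, sum = 105
Change 2: A[5] -15 -> 42, delta = 57, sum = 162

Answer: 162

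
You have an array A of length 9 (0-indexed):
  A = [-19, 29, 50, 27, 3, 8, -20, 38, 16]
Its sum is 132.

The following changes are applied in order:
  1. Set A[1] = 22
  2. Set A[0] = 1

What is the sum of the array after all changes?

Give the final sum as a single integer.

Initial sum: 132
Change 1: A[1] 29 -> 22, delta = -7, sum = 125
Change 2: A[0] -19 -> 1, delta = 20, sum = 145

Answer: 145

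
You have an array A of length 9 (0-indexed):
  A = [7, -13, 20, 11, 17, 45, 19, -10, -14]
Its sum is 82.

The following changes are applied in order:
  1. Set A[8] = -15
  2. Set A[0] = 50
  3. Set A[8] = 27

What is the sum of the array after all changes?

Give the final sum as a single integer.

Initial sum: 82
Change 1: A[8] -14 -> -15, delta = -1, sum = 81
Change 2: A[0] 7 -> 50, delta = 43, sum = 124
Change 3: A[8] -15 -> 27, delta = 42, sum = 166

Answer: 166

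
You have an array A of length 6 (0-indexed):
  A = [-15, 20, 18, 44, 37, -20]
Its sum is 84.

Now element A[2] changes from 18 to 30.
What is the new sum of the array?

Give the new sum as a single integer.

Old value at index 2: 18
New value at index 2: 30
Delta = 30 - 18 = 12
New sum = old_sum + delta = 84 + (12) = 96

Answer: 96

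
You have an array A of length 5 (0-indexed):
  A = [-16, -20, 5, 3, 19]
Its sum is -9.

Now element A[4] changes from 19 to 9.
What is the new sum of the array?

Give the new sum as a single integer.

Old value at index 4: 19
New value at index 4: 9
Delta = 9 - 19 = -10
New sum = old_sum + delta = -9 + (-10) = -19

Answer: -19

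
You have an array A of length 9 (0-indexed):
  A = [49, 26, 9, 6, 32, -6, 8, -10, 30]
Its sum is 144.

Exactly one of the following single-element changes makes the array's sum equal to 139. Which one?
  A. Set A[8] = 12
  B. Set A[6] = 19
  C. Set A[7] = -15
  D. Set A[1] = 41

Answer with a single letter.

Answer: C

Derivation:
Option A: A[8] 30->12, delta=-18, new_sum=144+(-18)=126
Option B: A[6] 8->19, delta=11, new_sum=144+(11)=155
Option C: A[7] -10->-15, delta=-5, new_sum=144+(-5)=139 <-- matches target
Option D: A[1] 26->41, delta=15, new_sum=144+(15)=159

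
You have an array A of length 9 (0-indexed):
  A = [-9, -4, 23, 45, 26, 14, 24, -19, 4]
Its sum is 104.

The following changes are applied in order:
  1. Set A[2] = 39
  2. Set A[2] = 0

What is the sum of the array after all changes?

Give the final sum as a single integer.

Initial sum: 104
Change 1: A[2] 23 -> 39, delta = 16, sum = 120
Change 2: A[2] 39 -> 0, delta = -39, sum = 81

Answer: 81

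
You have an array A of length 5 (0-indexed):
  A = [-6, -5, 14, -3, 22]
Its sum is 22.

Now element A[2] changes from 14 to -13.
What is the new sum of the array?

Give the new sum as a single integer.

Old value at index 2: 14
New value at index 2: -13
Delta = -13 - 14 = -27
New sum = old_sum + delta = 22 + (-27) = -5

Answer: -5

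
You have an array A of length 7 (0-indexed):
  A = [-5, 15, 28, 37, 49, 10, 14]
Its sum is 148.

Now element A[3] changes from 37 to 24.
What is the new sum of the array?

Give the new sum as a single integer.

Old value at index 3: 37
New value at index 3: 24
Delta = 24 - 37 = -13
New sum = old_sum + delta = 148 + (-13) = 135

Answer: 135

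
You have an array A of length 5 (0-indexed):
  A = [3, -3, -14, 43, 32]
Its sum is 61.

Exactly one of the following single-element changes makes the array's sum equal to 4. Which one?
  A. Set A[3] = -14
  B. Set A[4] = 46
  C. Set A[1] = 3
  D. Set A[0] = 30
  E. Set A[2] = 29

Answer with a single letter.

Option A: A[3] 43->-14, delta=-57, new_sum=61+(-57)=4 <-- matches target
Option B: A[4] 32->46, delta=14, new_sum=61+(14)=75
Option C: A[1] -3->3, delta=6, new_sum=61+(6)=67
Option D: A[0] 3->30, delta=27, new_sum=61+(27)=88
Option E: A[2] -14->29, delta=43, new_sum=61+(43)=104

Answer: A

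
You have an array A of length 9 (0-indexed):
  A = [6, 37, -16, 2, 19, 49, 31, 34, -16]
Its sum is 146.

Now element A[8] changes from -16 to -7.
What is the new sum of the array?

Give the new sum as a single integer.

Old value at index 8: -16
New value at index 8: -7
Delta = -7 - -16 = 9
New sum = old_sum + delta = 146 + (9) = 155

Answer: 155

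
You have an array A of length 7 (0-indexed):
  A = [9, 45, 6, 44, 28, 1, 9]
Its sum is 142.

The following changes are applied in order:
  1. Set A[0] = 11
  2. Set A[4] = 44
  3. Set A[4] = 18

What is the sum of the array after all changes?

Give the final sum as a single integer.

Answer: 134

Derivation:
Initial sum: 142
Change 1: A[0] 9 -> 11, delta = 2, sum = 144
Change 2: A[4] 28 -> 44, delta = 16, sum = 160
Change 3: A[4] 44 -> 18, delta = -26, sum = 134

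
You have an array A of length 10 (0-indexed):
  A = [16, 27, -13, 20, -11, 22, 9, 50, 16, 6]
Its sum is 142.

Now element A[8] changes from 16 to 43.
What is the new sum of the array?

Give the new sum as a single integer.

Answer: 169

Derivation:
Old value at index 8: 16
New value at index 8: 43
Delta = 43 - 16 = 27
New sum = old_sum + delta = 142 + (27) = 169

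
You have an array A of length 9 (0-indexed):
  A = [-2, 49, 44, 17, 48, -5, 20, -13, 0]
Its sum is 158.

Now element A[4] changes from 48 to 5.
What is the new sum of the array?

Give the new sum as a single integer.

Old value at index 4: 48
New value at index 4: 5
Delta = 5 - 48 = -43
New sum = old_sum + delta = 158 + (-43) = 115

Answer: 115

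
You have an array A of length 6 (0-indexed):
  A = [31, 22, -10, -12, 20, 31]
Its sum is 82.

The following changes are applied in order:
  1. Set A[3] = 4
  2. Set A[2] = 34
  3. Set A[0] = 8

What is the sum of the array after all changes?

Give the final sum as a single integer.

Initial sum: 82
Change 1: A[3] -12 -> 4, delta = 16, sum = 98
Change 2: A[2] -10 -> 34, delta = 44, sum = 142
Change 3: A[0] 31 -> 8, delta = -23, sum = 119

Answer: 119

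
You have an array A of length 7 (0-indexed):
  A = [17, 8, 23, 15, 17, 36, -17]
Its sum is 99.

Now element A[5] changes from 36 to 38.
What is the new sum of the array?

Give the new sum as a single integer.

Old value at index 5: 36
New value at index 5: 38
Delta = 38 - 36 = 2
New sum = old_sum + delta = 99 + (2) = 101

Answer: 101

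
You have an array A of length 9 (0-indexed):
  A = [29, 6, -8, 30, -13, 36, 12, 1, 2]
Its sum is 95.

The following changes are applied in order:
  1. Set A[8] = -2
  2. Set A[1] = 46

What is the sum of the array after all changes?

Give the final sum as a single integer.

Initial sum: 95
Change 1: A[8] 2 -> -2, delta = -4, sum = 91
Change 2: A[1] 6 -> 46, delta = 40, sum = 131

Answer: 131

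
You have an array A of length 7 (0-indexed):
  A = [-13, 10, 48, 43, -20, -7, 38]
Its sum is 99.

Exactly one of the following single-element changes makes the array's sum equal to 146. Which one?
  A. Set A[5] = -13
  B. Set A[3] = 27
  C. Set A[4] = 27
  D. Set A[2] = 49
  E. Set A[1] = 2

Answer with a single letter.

Option A: A[5] -7->-13, delta=-6, new_sum=99+(-6)=93
Option B: A[3] 43->27, delta=-16, new_sum=99+(-16)=83
Option C: A[4] -20->27, delta=47, new_sum=99+(47)=146 <-- matches target
Option D: A[2] 48->49, delta=1, new_sum=99+(1)=100
Option E: A[1] 10->2, delta=-8, new_sum=99+(-8)=91

Answer: C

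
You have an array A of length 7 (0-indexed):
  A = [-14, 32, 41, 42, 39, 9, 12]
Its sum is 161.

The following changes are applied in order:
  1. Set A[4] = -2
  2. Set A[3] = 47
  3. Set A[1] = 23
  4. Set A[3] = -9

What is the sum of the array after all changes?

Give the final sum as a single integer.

Answer: 60

Derivation:
Initial sum: 161
Change 1: A[4] 39 -> -2, delta = -41, sum = 120
Change 2: A[3] 42 -> 47, delta = 5, sum = 125
Change 3: A[1] 32 -> 23, delta = -9, sum = 116
Change 4: A[3] 47 -> -9, delta = -56, sum = 60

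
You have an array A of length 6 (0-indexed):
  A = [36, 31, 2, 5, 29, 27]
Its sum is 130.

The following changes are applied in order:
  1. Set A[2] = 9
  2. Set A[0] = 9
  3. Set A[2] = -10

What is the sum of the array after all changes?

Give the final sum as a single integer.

Initial sum: 130
Change 1: A[2] 2 -> 9, delta = 7, sum = 137
Change 2: A[0] 36 -> 9, delta = -27, sum = 110
Change 3: A[2] 9 -> -10, delta = -19, sum = 91

Answer: 91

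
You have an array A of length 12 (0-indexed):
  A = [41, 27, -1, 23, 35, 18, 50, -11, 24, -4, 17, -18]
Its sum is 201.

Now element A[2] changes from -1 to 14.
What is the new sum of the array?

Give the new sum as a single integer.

Old value at index 2: -1
New value at index 2: 14
Delta = 14 - -1 = 15
New sum = old_sum + delta = 201 + (15) = 216

Answer: 216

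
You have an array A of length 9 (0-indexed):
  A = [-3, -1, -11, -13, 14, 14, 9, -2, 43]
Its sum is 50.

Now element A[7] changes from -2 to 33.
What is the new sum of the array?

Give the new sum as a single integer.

Old value at index 7: -2
New value at index 7: 33
Delta = 33 - -2 = 35
New sum = old_sum + delta = 50 + (35) = 85

Answer: 85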